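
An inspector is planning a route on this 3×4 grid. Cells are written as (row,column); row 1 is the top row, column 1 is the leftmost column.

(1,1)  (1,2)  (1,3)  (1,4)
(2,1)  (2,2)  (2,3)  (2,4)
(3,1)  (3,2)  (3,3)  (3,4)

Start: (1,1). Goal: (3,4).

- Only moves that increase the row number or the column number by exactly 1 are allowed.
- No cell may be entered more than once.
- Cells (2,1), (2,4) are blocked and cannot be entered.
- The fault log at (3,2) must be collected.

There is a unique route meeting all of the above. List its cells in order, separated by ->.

Moves only go right or down, so the column and row indices never decrease.
Route from (1,1): right to (1,2), 2× down (reaching (3,2)), 2× right (reaching (3,4)) — 5 moves in all.
Check: all required cells visited.

(1,1) -> (1,2) -> (2,2) -> (3,2) -> (3,3) -> (3,4)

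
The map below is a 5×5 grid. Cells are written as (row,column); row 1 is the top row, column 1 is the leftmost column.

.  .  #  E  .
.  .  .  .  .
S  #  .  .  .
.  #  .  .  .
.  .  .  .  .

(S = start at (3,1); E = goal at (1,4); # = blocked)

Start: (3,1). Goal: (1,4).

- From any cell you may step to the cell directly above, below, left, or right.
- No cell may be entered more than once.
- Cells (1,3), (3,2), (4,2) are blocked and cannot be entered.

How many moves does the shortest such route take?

5

The Manhattan distance from (3,1) to (1,4) is |3−1| + |1−4| = 5, so at least 5 moves are needed.
A route of 5 moves achieves this: (3,1) → (2,1) → (2,2) → (2,3) → (2,4) → (1,4).
Since 5 matches the lower bound, it is optimal.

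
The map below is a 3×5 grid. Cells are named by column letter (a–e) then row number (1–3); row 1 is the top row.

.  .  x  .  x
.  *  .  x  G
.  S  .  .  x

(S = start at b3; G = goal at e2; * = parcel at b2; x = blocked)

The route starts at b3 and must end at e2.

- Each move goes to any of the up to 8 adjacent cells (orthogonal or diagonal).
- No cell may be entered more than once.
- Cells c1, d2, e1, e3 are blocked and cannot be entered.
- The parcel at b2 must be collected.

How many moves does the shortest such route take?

Any route passes through b2 somewhere between b3 and e2. Summing Chebyshev distances along the two legs (b3 → b2 → e2) gives a lower bound of 1 + 3 = 4 moves.
A route of 4 moves achieves this: b3 → b2 → c2 → d1 → e2.
Since 4 matches the lower bound, it is optimal.

4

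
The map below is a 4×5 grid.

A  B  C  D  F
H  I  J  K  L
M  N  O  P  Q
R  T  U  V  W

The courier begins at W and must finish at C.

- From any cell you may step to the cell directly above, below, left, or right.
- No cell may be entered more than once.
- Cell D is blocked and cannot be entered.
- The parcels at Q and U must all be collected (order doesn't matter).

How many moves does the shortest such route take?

Any route passes through Q and U in some order between W and C. Summing Manhattan distances along each leg and taking the cheapest ordering (W → Q → U → C) gives a lower bound of 1 + 3 + 3 = 7 moves.
A route of 7 moves achieves this: W → Q → P → V → U → O → J → C.
Since 7 matches the lower bound, it is optimal.

7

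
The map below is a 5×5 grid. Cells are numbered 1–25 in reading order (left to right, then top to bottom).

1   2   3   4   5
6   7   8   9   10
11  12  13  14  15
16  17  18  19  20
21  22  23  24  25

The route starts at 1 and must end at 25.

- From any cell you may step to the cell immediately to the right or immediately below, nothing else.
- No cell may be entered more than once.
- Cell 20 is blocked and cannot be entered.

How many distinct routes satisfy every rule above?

35

A right/down-only route from 1 to 25 makes exactly 4 down-moves and 4 right-moves in some order.
With no other constraints that would be C(8,4) = 70 routes.
Subtract routes through each blocked cell (inclusion–exclusion for overlaps): − through 20: 35 → 35.
That gives 35 routes.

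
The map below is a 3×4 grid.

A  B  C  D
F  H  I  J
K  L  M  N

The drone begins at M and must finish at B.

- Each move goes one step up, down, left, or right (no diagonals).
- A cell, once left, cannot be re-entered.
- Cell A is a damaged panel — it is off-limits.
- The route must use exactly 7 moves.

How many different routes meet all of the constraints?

Need simple routes of exactly 7 moves from M to B (Manhattan distance 3, so 2 moves are spent on a detour and 2 undoing it).
Enumerating: M L H I J D C B | M L K F H I C B | M N J D C I H B.
That gives 3 routes.

3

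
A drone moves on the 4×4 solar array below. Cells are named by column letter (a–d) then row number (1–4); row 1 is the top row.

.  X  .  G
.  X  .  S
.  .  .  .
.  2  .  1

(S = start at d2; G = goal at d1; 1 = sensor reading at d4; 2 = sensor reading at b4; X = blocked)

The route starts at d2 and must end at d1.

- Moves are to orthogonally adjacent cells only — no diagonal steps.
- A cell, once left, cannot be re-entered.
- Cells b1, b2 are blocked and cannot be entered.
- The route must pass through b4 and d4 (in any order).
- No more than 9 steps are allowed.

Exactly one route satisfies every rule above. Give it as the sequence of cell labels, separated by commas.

The 9-move cap with required stops at b4, d4 leaves no slack for detours.
Route from d2: down 2 to d4, left 2 to b4, up 1 to b3, right 1 to c3, up 2 to c1, right 1 to d1 — 9 moves in all.
Check: all required cells visited; 9 ≤ 9 moves.

d2, d3, d4, c4, b4, b3, c3, c2, c1, d1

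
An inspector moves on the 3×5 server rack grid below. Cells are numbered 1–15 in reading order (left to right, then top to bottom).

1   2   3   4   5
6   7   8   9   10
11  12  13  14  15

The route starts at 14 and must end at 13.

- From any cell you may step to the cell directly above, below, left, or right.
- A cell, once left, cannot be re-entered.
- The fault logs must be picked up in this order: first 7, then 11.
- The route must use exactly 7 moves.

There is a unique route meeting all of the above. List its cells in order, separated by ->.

The waypoints must appear in the order 7, 11, with no cell reused.
Route from 14: up to 9, 3× left (reaching 6), down to 11, 2× right (reaching 13) — 7 moves in all.
Check: order respected (7 at step 3, 11 at step 5); 7 moves as required.

14 -> 9 -> 8 -> 7 -> 6 -> 11 -> 12 -> 13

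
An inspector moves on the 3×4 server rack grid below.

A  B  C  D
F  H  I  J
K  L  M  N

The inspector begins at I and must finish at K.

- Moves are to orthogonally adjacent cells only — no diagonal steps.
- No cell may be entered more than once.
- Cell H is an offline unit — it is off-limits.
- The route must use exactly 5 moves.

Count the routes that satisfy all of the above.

Need simple routes of exactly 5 moves from I to K (Manhattan distance 3, so 1 moves are spent on a detour and 1 undoing it).
Enumerating: I C B A F K | I J N M L K.
That gives 2 routes.

2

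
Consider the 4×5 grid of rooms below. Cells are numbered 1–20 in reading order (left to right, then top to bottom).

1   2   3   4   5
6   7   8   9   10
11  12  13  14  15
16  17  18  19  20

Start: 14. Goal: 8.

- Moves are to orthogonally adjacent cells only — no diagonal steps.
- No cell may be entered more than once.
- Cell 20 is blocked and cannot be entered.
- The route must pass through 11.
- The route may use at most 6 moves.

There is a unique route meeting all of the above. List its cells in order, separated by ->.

The 6-move cap with required stops at 11 leaves no slack for detours.
Route from 14: left 3 to 11, up 1 to 6, right 2 to 8 — 6 moves in all.
Check: all required cells visited; 6 ≤ 6 moves.

14 -> 13 -> 12 -> 11 -> 6 -> 7 -> 8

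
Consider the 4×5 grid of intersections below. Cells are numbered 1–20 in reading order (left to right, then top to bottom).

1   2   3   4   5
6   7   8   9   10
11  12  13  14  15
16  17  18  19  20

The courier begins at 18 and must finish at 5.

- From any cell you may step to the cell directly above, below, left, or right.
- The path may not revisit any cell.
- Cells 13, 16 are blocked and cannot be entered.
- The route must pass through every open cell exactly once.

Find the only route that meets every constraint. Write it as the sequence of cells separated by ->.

Need to visit all 18 open cells exactly once, starting at 18 and ending at 5.
Cell 17 has only two open neighbours (12 and 18), so the path must pass straight through it: one of those is the cell it's entered from and the other is where it exits.
Route from 18: left to 17, up to 12, left to 11, 2× up (reaching 1), right to 2, down to 7, right to 8, up to 3, right to 4, 3× down (reaching 19), right to 20, 3× up (reaching 5) — 17 moves in all.
Check: all 18 open cells covered.

18 -> 17 -> 12 -> 11 -> 6 -> 1 -> 2 -> 7 -> 8 -> 3 -> 4 -> 9 -> 14 -> 19 -> 20 -> 15 -> 10 -> 5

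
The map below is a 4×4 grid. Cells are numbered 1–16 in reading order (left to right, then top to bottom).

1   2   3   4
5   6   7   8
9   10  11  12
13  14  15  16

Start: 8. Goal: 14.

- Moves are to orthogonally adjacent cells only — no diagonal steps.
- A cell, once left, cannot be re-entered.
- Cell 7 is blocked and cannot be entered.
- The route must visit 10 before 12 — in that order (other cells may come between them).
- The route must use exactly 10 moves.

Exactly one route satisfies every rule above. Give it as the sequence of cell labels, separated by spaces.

The waypoints must appear in the order 10, 12, with no cell reused.
Route from 8: up 1 to 4, left 2 to 2, down 2 to 10, right 2 to 12, down 1 to 16, left 2 to 14 — 10 moves in all.
Check: order respected (10 at step 5, 12 at step 7); 10 moves as required.

8 4 3 2 6 10 11 12 16 15 14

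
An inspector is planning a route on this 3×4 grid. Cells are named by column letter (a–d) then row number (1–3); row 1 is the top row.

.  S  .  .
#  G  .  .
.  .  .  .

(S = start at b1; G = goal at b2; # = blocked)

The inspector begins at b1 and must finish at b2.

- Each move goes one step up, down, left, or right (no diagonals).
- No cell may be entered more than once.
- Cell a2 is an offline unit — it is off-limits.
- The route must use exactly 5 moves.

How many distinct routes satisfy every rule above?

Need simple routes of exactly 5 moves from b1 to b2 (Manhattan distance 1, so 2 moves are spent on a detour and 2 undoing it).
Enumerating: b1 c1 c2 c3 b3 b2 | b1 c1 d1 d2 c2 b2.
That gives 2 routes.

2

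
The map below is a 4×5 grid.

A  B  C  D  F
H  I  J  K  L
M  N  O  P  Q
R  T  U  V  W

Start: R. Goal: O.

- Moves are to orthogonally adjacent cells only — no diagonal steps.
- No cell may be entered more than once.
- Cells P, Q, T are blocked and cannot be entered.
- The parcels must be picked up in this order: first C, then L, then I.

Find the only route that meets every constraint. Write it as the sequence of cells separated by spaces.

The waypoints must appear in the order C, L, I, with no cell reused.
Route from R: up 3 to A, right 4 to F, down 1 to L, left 3 to I, down 1 to N, right 1 to O — 13 moves in all.
Check: order respected (C at step 5, L at step 8, I at step 11).

R M H A B C D F L K J I N O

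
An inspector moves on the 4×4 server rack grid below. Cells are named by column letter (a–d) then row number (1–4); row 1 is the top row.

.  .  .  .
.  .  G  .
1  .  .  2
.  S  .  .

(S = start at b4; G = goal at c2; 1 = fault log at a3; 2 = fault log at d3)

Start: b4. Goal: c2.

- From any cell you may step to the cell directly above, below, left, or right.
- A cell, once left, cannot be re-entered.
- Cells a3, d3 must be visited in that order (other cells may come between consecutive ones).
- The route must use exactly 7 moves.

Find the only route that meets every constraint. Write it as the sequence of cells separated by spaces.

The waypoints must appear in the order a3, d3, with no cell reused.
Route from b4: left to a4, up to a3, 3× right (reaching d3), up to d2, left to c2 — 7 moves in all.
Check: order respected (1 at step 2, 2 at step 5); 7 moves as required.

b4 a4 a3 b3 c3 d3 d2 c2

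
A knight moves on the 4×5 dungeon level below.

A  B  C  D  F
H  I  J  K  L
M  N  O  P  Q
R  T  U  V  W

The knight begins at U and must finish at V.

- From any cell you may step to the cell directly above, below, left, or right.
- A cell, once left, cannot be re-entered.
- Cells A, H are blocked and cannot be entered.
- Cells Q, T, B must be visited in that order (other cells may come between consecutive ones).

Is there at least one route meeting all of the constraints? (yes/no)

no

Ignoring the required order, 46 revisit-free routes from U to V pass through all of Q, T, and B; the waypoint orders that occur are T → B → Q (46) — never Q → T → B.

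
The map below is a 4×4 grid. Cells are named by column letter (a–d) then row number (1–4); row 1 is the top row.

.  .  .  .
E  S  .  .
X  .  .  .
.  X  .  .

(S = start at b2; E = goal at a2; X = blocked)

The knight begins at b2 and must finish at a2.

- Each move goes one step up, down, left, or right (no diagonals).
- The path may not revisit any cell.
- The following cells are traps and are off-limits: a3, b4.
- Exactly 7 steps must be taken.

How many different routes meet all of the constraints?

2

Need simple routes of exactly 7 moves from b2 to a2 (Manhattan distance 1, so 3 moves are spent on a detour and 3 undoing it).
Enumerating: b2 b3 c3 c2 c1 b1 a1 a2 | b2 c2 d2 d1 c1 b1 a1 a2.
That gives 2 routes.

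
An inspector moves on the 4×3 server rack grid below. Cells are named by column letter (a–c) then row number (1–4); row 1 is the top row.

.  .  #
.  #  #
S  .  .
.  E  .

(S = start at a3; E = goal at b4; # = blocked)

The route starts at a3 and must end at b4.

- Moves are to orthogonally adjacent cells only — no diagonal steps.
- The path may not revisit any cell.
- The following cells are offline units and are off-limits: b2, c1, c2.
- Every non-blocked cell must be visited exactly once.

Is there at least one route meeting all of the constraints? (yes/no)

no

Cell b1 has only one open neighbour but is neither the start nor the goal, so a Hamiltonian route would have to both enter and leave it through the same neighbour — impossible without revisiting.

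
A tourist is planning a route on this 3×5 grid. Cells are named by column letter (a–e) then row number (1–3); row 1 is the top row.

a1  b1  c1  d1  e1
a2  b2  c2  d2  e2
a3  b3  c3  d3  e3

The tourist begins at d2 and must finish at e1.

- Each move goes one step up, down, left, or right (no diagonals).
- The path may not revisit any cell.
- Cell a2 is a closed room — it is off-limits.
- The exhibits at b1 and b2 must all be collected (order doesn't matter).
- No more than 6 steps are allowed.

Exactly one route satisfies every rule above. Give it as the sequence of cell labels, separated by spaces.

d2 c2 b2 b1 c1 d1 e1

The 6-move cap with required stops at b1, b2 leaves no slack for detours.
Route from d2: 2× left (reaching b2), up to b1, 3× right (reaching e1) — 6 moves in all.
Check: all required cells visited; 6 ≤ 6 moves.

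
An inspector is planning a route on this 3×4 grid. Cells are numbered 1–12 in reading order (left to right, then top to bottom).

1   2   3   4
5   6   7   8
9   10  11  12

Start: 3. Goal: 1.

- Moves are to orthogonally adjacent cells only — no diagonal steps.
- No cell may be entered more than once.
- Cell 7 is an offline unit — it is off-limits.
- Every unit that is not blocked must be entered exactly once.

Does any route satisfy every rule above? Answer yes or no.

yes

One route that works: 3 → 4 → 8 → 12 → 11 → 10 → 9 → 5 → 6 → 2 → 1.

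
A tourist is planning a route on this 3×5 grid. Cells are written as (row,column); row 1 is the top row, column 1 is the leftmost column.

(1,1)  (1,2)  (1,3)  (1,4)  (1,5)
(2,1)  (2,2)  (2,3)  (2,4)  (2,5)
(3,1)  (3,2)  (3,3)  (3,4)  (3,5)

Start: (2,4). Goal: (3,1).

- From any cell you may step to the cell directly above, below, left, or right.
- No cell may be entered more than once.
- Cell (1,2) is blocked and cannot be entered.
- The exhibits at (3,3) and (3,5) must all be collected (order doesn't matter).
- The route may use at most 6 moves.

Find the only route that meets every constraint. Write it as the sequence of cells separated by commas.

(2,4), (2,5), (3,5), (3,4), (3,3), (3,2), (3,1)

Any route must reach (3,3) and (3,5) and still end at (3,1) within 6 moves, so the order of the required stops is forced.
Route from (2,4): right to (2,5), down to (3,5), 4× left (reaching (3,1)) — 6 moves in all.
Check: all required cells visited; 6 ≤ 6 moves.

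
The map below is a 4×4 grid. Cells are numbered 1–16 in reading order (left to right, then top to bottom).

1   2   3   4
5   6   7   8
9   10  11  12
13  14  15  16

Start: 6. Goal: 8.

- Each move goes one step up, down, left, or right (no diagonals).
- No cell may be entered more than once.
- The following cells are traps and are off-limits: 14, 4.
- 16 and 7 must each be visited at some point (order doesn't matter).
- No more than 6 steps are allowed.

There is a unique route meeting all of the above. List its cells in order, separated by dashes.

The budget equals the shortest possible length, so every move has to be on a shortest route through the required cells.
Route from 6: right 1 to 7, down 2 to 15, right 1 to 16, up 2 to 8 — 6 moves in all.
Check: all required cells visited; 6 ≤ 6 moves.

6 - 7 - 11 - 15 - 16 - 12 - 8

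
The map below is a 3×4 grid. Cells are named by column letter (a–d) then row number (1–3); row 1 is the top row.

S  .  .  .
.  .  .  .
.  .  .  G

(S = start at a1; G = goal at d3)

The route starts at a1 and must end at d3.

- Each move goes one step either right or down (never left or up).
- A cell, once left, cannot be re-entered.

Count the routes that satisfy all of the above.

A right/down-only route from a1 to d3 makes exactly 2 down-moves and 3 right-moves in some order.
With no other constraints that would be C(5,2) = 10 routes.
That gives 10 routes.

10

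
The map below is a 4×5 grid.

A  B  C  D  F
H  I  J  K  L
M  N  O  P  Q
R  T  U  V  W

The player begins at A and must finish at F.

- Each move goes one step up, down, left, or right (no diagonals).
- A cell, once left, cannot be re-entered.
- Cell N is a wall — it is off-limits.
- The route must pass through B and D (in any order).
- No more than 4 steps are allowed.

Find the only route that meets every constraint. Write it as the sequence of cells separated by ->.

A -> B -> C -> D -> F

The 4-move cap with required stops at B, D leaves no slack for detours.
Route from A: 4× right (reaching F) — 4 moves in all.
Check: all required cells visited; 4 ≤ 4 moves.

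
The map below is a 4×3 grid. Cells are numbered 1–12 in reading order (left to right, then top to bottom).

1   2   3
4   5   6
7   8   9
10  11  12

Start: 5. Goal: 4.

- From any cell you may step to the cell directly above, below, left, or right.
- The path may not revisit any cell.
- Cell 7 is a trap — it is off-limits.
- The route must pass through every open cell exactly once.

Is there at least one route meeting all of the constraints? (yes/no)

Cell 10 has only one open neighbour but is neither the start nor the goal, so a Hamiltonian route would have to both enter and leave it through the same neighbour — impossible without revisiting.

no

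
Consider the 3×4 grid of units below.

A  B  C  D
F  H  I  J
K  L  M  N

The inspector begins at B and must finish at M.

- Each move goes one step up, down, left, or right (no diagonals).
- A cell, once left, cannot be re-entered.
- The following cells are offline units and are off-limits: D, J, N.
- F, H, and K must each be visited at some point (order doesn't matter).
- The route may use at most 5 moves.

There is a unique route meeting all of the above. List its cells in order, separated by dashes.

The budget equals the shortest possible length, so every move has to be on a shortest route through the required cells.
Route from B: down to H, left to F, down to K, 2× right (reaching M) — 5 moves in all.
Check: all required cells visited; 5 ≤ 5 moves.

B - H - F - K - L - M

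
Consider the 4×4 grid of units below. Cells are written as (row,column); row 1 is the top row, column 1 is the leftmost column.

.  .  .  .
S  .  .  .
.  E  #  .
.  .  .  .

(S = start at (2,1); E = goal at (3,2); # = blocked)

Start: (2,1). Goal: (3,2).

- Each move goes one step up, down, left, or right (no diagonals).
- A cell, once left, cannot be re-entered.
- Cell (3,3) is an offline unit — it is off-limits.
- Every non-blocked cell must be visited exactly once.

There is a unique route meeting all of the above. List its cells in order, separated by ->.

(2,1) -> (1,1) -> (1,2) -> (2,2) -> (2,3) -> (1,3) -> (1,4) -> (2,4) -> (3,4) -> (4,4) -> (4,3) -> (4,2) -> (4,1) -> (3,1) -> (3,2)

Need to visit all 15 open cells exactly once, starting at (2,1) and ending at (3,2).
Route from (2,1): up 1 to (1,1), right 1 to (1,2), down 1 to (2,2), right 1 to (2,3), up 1 to (1,3), right 1 to (1,4), down 3 to (4,4), left 3 to (4,1), up 1 to (3,1), right 1 to (3,2) — 14 moves in all.
Check: all 15 open cells covered.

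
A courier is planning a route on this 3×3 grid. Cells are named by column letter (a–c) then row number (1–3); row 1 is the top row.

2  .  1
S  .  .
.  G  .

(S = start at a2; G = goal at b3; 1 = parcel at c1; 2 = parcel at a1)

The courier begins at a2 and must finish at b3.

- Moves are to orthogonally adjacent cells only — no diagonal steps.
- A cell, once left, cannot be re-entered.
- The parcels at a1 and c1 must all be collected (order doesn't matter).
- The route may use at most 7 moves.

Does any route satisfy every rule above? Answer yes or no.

One route that works: a2 → a1 → b1 → c1 → c2 → c3 → b3.

yes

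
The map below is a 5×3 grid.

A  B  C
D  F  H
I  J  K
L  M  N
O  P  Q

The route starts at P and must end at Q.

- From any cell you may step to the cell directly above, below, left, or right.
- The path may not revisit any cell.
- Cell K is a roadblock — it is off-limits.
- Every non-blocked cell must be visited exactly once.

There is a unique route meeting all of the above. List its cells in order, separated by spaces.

P O L I D A B C H F J M N Q

Need to visit all 14 open cells exactly once, starting at P and ending at Q.
Route from P: left 1 to O, up 4 to A, right 2 to C, down 1 to H, left 1 to F, down 2 to M, right 1 to N, down 1 to Q — 13 moves in all.
Check: all 14 open cells covered.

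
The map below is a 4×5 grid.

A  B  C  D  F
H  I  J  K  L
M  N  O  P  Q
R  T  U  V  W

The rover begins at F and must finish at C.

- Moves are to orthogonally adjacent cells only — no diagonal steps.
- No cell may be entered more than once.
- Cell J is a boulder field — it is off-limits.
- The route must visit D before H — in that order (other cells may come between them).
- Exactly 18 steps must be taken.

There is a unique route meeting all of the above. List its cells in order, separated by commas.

The waypoints must appear in the order D, H, with no cell reused.
Route from F: left to D, down to K, right to L, 2× down (reaching W), left to V, up to P, left to O, down to U, 2× left (reaching R), up to M, right to N, up to I, left to H, up to A, 2× right (reaching C) — 18 moves in all.
Check: order respected (D at step 1, H at step 15); 18 moves as required.

F, D, K, L, Q, W, V, P, O, U, T, R, M, N, I, H, A, B, C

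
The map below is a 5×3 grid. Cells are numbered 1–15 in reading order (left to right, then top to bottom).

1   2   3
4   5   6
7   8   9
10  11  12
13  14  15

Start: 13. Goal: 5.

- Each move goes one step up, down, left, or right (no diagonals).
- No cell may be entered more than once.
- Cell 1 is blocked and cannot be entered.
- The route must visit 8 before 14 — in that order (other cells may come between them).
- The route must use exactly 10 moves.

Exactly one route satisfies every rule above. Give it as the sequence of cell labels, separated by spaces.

13 10 7 8 11 14 15 12 9 6 5

The waypoints must appear in the order 8, 14, with no cell reused.
Route from 13: up 2 to 7, right 1 to 8, down 2 to 14, right 1 to 15, up 3 to 6, left 1 to 5 — 10 moves in all.
Check: order respected (8 at step 3, 14 at step 5); 10 moves as required.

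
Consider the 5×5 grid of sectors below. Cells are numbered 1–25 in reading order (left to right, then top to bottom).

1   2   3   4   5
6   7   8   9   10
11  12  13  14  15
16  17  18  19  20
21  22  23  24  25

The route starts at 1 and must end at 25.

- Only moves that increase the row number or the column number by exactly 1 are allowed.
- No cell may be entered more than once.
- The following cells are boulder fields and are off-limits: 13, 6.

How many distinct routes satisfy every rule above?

17

A right/down-only route from 1 to 25 makes exactly 4 down-moves and 4 right-moves in some order.
With no other constraints that would be C(8,4) = 70 routes.
Subtract routes through each blocked cell (inclusion–exclusion for overlaps): − through 6: 35 − through 13: 36 + through 6&13: 18 → 17.
That gives 17 routes.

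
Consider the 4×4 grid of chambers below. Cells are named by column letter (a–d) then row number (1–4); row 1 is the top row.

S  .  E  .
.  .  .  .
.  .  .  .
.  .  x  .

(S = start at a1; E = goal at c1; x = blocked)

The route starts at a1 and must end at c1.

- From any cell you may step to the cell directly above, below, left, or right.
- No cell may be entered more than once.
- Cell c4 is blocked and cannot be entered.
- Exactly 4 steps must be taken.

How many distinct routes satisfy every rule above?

Need simple routes of exactly 4 moves from a1 to c1 (Manhattan distance 2, so 1 moves are spent on a detour and 1 undoing it).
Enumerating: a1 a2 b2 b1 c1 | a1 a2 b2 c2 c1 | a1 b1 b2 c2 c1.
That gives 3 routes.

3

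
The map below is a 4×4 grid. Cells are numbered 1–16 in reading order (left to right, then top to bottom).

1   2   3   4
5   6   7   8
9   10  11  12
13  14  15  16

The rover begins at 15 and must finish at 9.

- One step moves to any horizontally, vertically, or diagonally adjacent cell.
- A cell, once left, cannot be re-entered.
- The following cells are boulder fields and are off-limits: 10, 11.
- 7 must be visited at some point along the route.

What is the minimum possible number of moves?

4

Any route passes through 7 somewhere between 15 and 9. Summing Chebyshev distances along the two legs (15 → 7 → 9) gives a lower bound of 2 + 2 = 4 moves.
A route of 4 moves achieves this: 15 → 12 → 7 → 6 → 9.
Since 4 matches the lower bound, it is optimal.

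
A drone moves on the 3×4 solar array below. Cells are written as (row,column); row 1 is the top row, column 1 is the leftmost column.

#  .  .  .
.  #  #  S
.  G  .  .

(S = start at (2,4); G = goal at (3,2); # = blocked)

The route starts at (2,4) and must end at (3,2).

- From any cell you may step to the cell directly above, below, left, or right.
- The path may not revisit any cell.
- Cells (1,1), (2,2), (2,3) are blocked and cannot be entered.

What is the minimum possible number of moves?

3

The Manhattan distance from (2,4) to (3,2) is |2−3| + |4−2| = 3, so at least 3 moves are needed.
A route of 3 moves achieves this: (2,4) → (3,4) → (3,3) → (3,2).
Since 3 matches the lower bound, it is optimal.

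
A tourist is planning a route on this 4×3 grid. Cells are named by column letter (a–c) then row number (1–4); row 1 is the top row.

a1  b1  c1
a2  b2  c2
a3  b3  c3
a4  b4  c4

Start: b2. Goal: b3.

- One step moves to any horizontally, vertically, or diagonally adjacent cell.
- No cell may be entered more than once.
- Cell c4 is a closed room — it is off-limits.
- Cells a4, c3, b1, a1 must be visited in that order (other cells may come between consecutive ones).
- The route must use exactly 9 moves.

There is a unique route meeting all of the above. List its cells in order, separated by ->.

The waypoints must appear in the order a4, c3, b1, a1, with no cell reused.
Route from b2: down-left to a3, down to a4, right to b4, up-right to c3, up to c2, up-left to b1, left to a1, down to a2, down-right to b3 — 9 moves in all.
Check: order respected (a4 at step 2, c3 at step 4, b1 at step 6, a1 at step 7); 9 moves as required.

b2 -> a3 -> a4 -> b4 -> c3 -> c2 -> b1 -> a1 -> a2 -> b3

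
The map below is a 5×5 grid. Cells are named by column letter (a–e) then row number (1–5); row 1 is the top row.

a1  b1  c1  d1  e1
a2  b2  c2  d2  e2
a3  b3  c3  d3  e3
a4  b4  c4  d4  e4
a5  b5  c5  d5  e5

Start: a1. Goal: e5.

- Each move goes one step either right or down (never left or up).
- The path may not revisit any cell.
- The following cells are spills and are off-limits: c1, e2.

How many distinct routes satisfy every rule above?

53

A right/down-only route from a1 to e5 makes exactly 4 down-moves and 4 right-moves in some order.
With no other constraints that would be C(8,4) = 70 routes.
Subtract routes through each blocked cell (inclusion–exclusion for overlaps): − through c1: 15 − through e2: 5 + through c1&e2: 3 → 53.
That gives 53 routes.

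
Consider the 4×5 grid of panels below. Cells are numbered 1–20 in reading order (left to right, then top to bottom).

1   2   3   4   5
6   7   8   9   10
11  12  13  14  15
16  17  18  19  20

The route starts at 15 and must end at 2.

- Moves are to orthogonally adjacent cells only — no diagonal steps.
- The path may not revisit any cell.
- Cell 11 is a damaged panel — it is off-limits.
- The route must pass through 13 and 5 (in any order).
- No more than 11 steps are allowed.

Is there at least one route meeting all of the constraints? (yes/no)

One route that works: 15 → 10 → 5 → 4 → 9 → 14 → 13 → 8 → 3 → 2.

yes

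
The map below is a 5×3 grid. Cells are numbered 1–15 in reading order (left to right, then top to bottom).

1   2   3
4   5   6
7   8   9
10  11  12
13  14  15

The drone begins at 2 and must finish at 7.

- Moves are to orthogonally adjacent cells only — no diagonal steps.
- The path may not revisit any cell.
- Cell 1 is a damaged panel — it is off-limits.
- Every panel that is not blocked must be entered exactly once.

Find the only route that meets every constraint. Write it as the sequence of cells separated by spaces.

2 3 6 9 12 15 14 13 10 11 8 5 4 7

Need to visit all 14 open cells exactly once, starting at 2 and ending at 7.
Route from 2: right to 3, 4× down (reaching 15), 2× left (reaching 13), up to 10, right to 11, 2× up (reaching 5), left to 4, down to 7 — 13 moves in all.
Check: all 14 open cells covered.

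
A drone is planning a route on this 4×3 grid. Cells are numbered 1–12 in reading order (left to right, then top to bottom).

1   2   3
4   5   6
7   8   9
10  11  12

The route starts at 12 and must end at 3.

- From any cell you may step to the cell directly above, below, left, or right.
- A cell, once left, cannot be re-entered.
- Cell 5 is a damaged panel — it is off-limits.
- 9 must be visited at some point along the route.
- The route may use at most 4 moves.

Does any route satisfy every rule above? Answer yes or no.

yes

One route that works: 12 → 9 → 6 → 3.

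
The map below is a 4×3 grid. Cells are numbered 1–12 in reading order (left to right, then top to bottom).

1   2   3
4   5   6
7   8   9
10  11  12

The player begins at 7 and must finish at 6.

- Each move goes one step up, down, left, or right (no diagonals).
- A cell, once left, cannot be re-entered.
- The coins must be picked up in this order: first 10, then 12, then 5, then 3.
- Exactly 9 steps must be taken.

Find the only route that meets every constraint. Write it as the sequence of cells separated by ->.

7 -> 10 -> 11 -> 12 -> 9 -> 8 -> 5 -> 2 -> 3 -> 6

The waypoints must appear in the order 10, 12, 5, 3, with no cell reused.
Route from 7: down 1 to 10, right 2 to 12, up 1 to 9, left 1 to 8, up 2 to 2, right 1 to 3, down 1 to 6 — 9 moves in all.
Check: order respected (10 at step 1, 12 at step 3, 5 at step 6, 3 at step 8); 9 moves as required.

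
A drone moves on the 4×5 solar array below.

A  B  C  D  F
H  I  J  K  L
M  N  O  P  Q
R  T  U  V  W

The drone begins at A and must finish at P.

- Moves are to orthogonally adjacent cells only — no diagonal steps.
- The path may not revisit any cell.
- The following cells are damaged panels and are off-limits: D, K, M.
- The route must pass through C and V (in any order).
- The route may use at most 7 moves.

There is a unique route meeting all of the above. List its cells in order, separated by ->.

The 7-move cap with required stops at C, V leaves no slack for detours.
Route from A: right 2 to C, down 3 to U, right 1 to V, up 1 to P — 7 moves in all.
Check: all required cells visited; 7 ≤ 7 moves.

A -> B -> C -> J -> O -> U -> V -> P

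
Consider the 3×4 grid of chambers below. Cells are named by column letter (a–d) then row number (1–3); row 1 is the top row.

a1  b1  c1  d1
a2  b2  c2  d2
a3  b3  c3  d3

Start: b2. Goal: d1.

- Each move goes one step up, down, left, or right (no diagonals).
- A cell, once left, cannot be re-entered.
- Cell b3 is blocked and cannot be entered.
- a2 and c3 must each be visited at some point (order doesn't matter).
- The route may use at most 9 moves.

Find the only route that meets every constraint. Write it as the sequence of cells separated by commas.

The 9-move cap with required stops at a2, c3 leaves no slack for detours.
Route from b2: left to a2, up to a1, 2× right (reaching c1), 2× down (reaching c3), right to d3, 2× up (reaching d1) — 9 moves in all.
Check: all required cells visited; 9 ≤ 9 moves.

b2, a2, a1, b1, c1, c2, c3, d3, d2, d1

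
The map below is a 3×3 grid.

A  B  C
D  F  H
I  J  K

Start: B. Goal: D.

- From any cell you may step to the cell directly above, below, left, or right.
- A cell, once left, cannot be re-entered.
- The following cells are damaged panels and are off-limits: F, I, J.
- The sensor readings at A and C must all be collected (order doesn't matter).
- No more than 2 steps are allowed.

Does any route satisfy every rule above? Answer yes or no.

no

Every way from C onward to D runs back through B, which the route has already used — so it cannot be completed without a revisit.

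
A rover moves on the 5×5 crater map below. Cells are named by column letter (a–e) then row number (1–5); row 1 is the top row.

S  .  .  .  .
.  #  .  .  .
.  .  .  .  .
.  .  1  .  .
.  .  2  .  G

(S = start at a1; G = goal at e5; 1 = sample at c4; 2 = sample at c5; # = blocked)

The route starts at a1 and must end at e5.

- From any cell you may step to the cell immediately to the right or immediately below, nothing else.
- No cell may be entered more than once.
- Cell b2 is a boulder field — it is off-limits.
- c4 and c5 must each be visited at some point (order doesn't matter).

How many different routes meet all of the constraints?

4

A right/down-only route from a1 to e5 makes exactly 4 down-moves and 4 right-moves in some order.
With no other constraints that would be C(8,4) = 70 routes.
A monotone route can only reach the required cells in the order c4, c5, so split there and multiply the segment counts (each segment already excludes blocked cells): a1→c4: 4; c4→c5: 1; c5→e5: 1; product = 4.
That gives 4 routes.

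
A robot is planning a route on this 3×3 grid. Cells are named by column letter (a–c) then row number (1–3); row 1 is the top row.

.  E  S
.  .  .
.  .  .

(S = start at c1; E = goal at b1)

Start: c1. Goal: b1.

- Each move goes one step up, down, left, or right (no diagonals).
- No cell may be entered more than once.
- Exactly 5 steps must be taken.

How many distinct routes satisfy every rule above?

2

Need simple routes of exactly 5 moves from c1 to b1 (Manhattan distance 1, so 2 moves are spent on a detour and 2 undoing it).
Enumerating: c1 c2 c3 b3 b2 b1 | c1 c2 b2 a2 a1 b1.
That gives 2 routes.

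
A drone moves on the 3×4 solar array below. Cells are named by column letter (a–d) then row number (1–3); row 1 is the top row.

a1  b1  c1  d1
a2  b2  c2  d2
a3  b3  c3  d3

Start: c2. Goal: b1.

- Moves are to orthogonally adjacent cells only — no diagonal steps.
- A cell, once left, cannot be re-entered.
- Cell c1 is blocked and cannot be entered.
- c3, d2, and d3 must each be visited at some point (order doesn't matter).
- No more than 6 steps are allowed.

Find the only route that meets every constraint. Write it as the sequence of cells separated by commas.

c2, d2, d3, c3, b3, b2, b1

Any route must reach c3, d2, and d3 and still end at b1 within 6 moves, so the order of the required stops is forced.
Route from c2: right 1 to d2, down 1 to d3, left 2 to b3, up 2 to b1 — 6 moves in all.
Check: all required cells visited; 6 ≤ 6 moves.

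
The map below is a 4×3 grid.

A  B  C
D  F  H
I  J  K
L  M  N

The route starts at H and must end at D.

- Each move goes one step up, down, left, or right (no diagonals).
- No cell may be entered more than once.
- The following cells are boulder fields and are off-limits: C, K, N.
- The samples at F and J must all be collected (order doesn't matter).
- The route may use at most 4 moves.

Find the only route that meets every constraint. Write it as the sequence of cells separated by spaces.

The budget equals the shortest possible length, so every move has to be on a shortest route through the required cells.
Route from H: left to F, down to J, left to I, up to D — 4 moves in all.
Check: all required cells visited; 4 ≤ 4 moves.

H F J I D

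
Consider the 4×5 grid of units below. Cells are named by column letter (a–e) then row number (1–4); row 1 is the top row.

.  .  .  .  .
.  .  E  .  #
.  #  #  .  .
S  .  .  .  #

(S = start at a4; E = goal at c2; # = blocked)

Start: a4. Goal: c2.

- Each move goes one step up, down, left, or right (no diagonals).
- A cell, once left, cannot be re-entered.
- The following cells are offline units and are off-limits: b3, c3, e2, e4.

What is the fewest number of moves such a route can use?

4

The Manhattan distance from a4 to c2 is |4−2| + |1−3| = 4, so at least 4 moves are needed.
A route of 4 moves achieves this: a4 → a3 → a2 → b2 → c2.
Since 4 matches the lower bound, it is optimal.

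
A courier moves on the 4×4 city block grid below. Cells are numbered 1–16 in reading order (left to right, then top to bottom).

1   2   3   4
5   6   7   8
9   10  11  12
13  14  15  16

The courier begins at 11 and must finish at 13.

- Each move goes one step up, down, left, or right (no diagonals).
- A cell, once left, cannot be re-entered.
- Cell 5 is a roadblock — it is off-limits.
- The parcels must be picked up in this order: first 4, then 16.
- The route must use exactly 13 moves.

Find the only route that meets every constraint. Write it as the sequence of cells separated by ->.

11 -> 7 -> 6 -> 2 -> 3 -> 4 -> 8 -> 12 -> 16 -> 15 -> 14 -> 10 -> 9 -> 13

The waypoints must appear in the order 4, 16, with no cell reused.
Route from 11: up 1 to 7, left 1 to 6, up 1 to 2, right 2 to 4, down 3 to 16, left 2 to 14, up 1 to 10, left 1 to 9, down 1 to 13 — 13 moves in all.
Check: order respected (4 at step 5, 16 at step 8); 13 moves as required.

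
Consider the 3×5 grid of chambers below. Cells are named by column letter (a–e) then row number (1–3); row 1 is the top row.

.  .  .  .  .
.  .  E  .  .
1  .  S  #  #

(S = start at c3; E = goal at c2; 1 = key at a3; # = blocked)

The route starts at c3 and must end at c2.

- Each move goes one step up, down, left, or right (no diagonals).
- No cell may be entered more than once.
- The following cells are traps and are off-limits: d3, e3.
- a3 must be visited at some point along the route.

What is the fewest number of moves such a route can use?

5

Any route passes through a3 somewhere between c3 and c2. Summing Manhattan distances along the two legs (c3 → a3 → c2) gives a lower bound of 2 + 3 = 5 moves.
A route of 5 moves achieves this: c3 → b3 → a3 → a2 → b2 → c2.
Since 5 matches the lower bound, it is optimal.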